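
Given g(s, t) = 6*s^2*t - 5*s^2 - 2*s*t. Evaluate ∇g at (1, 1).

∂g/∂s = 12*s*t - 10*s - 2*t
∂g/∂t = 6*s^2 - 2*s
∇g = (12*s*t - 10*s - 2*t, 6*s^2 - 2*s)
At (1, 1): (0, 4).

(0, 4)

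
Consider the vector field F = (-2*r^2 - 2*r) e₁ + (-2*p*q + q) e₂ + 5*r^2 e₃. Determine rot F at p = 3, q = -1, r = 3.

(∇×F)₁ = ∂F₃/∂q − ∂F₂/∂r = 0
(∇×F)₂ = ∂F₁/∂r − ∂F₃/∂p = -4*r - 2
(∇×F)₃ = ∂F₂/∂p − ∂F₁/∂q = -2*q
∇×F = (0, -4*r - 2, -2*q)
At (3, -1, 3): (0, -14, 2).

(0, -14, 2)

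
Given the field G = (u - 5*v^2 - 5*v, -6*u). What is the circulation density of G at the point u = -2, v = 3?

∂G₂/∂u = -6
∂G₁/∂v = -10*v - 5
Scalar curl = 10*v - 1
At (-2, 3): 29.

29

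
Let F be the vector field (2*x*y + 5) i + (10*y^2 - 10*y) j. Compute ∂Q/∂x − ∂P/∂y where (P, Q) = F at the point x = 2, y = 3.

∂F₂/∂x = 0
∂F₁/∂y = 2*x
Scalar curl = -2*x
At (2, 3): -4.

-4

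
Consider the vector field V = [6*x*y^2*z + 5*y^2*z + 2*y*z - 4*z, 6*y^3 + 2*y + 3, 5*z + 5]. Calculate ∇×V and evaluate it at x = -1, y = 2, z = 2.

(∇×V)₁ = ∂V₃/∂y − ∂V₂/∂z = 0
(∇×V)₂ = ∂V₁/∂z − ∂V₃/∂x = 6*x*y^2 + 5*y^2 + 2*y - 4
(∇×V)₃ = ∂V₂/∂x − ∂V₁/∂y = -12*x*y*z - 10*y*z - 2*z
∇×V = (0, 6*x*y^2 + 5*y^2 + 2*y - 4, -12*x*y*z - 10*y*z - 2*z)
At (-1, 2, 2): (0, -4, 4).

(0, -4, 4)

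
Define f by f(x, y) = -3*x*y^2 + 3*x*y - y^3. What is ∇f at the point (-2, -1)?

∂f/∂x = -3*y^2 + 3*y
∂f/∂y = -6*x*y + 3*x - 3*y^2
∇f = (-3*y^2 + 3*y, -6*x*y + 3*x - 3*y^2)
At (-2, -1): (-6, -21).

(-6, -21)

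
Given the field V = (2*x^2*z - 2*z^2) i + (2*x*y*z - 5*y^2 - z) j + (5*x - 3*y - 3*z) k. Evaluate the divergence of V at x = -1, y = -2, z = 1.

11

∂V₁/∂x = 4*x*z
∂V₂/∂y = 2*x*z - 10*y
∂V₃/∂z = -3
∇·V = 6*x*z - 10*y - 3
At (-1, -2, 1): 11.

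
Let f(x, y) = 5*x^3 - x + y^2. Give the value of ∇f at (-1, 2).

∂f/∂x = 15*x^2 - 1
∂f/∂y = 2*y
∇f = (15*x^2 - 1, 2*y)
At (-1, 2): (14, 4).

(14, 4)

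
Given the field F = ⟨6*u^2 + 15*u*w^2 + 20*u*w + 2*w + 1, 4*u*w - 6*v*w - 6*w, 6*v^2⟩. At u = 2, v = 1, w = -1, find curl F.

(16, -18, -4)

(∇×F)₁ = ∂F₃/∂v − ∂F₂/∂w = -4*u + 18*v + 6
(∇×F)₂ = ∂F₁/∂w − ∂F₃/∂u = 30*u*w + 20*u + 2
(∇×F)₃ = ∂F₂/∂u − ∂F₁/∂v = 4*w
∇×F = (-4*u + 18*v + 6, 30*u*w + 20*u + 2, 4*w)
At (2, 1, -1): (16, -18, -4).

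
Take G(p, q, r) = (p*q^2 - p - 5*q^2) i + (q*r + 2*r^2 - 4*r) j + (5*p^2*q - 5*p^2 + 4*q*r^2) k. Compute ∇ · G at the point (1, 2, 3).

∂G₁/∂p = q^2 - 1
∂G₂/∂q = r
∂G₃/∂r = 8*q*r
∇·G = q^2 + 8*q*r + r - 1
At (1, 2, 3): 54.

54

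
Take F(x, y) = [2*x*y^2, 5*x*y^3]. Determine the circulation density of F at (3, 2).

16

∂F₂/∂x = 5*y^3
∂F₁/∂y = 4*x*y
Scalar curl = -4*x*y + 5*y^3
At (3, 2): 16.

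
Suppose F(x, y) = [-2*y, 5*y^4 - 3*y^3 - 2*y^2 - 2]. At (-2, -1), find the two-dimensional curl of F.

∂F₂/∂x = 0
∂F₁/∂y = -2
Scalar curl = 2
At (-2, -1): 2.

2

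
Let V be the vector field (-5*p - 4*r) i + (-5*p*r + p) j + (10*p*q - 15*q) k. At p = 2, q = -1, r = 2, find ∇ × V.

(15, 6, -9)

(∇×V)₁ = ∂V₃/∂q − ∂V₂/∂r = 15*p - 15
(∇×V)₂ = ∂V₁/∂r − ∂V₃/∂p = -10*q - 4
(∇×V)₃ = ∂V₂/∂p − ∂V₁/∂q = -5*r + 1
∇×V = (15*p - 15, -10*q - 4, -5*r + 1)
At (2, -1, 2): (15, 6, -9).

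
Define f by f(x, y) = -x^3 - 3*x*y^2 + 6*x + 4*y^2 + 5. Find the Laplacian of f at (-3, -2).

44

∂²f/∂x² = -6*x
∂²f/∂y² = 2*(-3*x + 4)
∇²f = -12*x + 8
At (-3, -2): 44.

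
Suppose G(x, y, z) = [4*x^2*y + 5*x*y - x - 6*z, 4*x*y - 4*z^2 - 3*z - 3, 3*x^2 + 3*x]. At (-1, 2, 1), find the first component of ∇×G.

(∇×G)_1 = ∂G₃/∂y − ∂G₂/∂z
= 0 − (-8*z - 3)
= 8*z + 3
At (-1, 2, 1): 11.

11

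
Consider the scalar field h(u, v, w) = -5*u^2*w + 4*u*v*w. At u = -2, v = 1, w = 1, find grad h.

∂h/∂u = -10*u*w + 4*v*w
∂h/∂v = 4*u*w
∂h/∂w = -5*u^2 + 4*u*v
∇h = (-10*u*w + 4*v*w, 4*u*w, -5*u^2 + 4*u*v)
At (-2, 1, 1): (24, -8, -28).

(24, -8, -28)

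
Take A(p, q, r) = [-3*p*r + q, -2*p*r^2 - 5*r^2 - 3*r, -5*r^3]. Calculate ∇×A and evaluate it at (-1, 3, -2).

(-9, 3, -9)

(∇×A)₁ = ∂A₃/∂q − ∂A₂/∂r = 4*p*r + 10*r + 3
(∇×A)₂ = ∂A₁/∂r − ∂A₃/∂p = -3*p
(∇×A)₃ = ∂A₂/∂p − ∂A₁/∂q = -2*r^2 - 1
∇×A = (4*p*r + 10*r + 3, -3*p, -2*r^2 - 1)
At (-1, 3, -2): (-9, 3, -9).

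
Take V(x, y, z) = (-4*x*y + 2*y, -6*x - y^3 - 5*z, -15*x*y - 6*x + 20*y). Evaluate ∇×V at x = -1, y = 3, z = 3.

(40, 51, -12)

(∇×V)₁ = ∂V₃/∂y − ∂V₂/∂z = -15*x + 25
(∇×V)₂ = ∂V₁/∂z − ∂V₃/∂x = 15*y + 6
(∇×V)₃ = ∂V₂/∂x − ∂V₁/∂y = 4*x - 8
∇×V = (-15*x + 25, 15*y + 6, 4*x - 8)
At (-1, 3, 3): (40, 51, -12).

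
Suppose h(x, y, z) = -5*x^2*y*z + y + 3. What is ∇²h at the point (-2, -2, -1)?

-20

∂²h/∂x² = -10*y*z
∂²h/∂y² = 0
∂²h/∂z² = 0
∇²h = -10*y*z
At (-2, -2, -1): -20.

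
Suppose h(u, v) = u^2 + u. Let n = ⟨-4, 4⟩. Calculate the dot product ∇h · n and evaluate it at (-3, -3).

20

∂h/∂u = 2*u + 1
∂h/∂v = 0
∇h at (-3, -3) = (-5, 0)
∇h · n = (-5)(-4) + (0)(4) = 20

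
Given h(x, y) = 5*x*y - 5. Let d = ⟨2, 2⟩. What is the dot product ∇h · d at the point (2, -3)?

∂h/∂x = 5*y
∂h/∂y = 5*x
∇h at (2, -3) = (-15, 10)
∇h · d = (-15)(2) + (10)(2) = -10

-10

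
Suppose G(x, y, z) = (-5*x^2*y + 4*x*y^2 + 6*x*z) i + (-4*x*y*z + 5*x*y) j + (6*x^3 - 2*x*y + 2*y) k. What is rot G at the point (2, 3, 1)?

(22, -54, -25)

(∇×G)₁ = ∂G₃/∂y − ∂G₂/∂z = 4*x*y - 2*x + 2
(∇×G)₂ = ∂G₁/∂z − ∂G₃/∂x = -18*x^2 + 6*x + 2*y
(∇×G)₃ = ∂G₂/∂x − ∂G₁/∂y = 5*x^2 - 8*x*y - 4*y*z + 5*y
∇×G = (4*x*y - 2*x + 2, -18*x^2 + 6*x + 2*y, 5*x^2 - 8*x*y - 4*y*z + 5*y)
At (2, 3, 1): (22, -54, -25).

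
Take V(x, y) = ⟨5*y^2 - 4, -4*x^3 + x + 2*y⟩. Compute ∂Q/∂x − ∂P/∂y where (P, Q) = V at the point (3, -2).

-87

∂V₂/∂x = -12*x^2 + 1
∂V₁/∂y = 10*y
Scalar curl = -12*x^2 - 10*y + 1
At (3, -2): -87.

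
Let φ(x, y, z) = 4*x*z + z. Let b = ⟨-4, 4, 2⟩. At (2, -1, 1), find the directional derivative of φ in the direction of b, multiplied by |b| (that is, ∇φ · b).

∂φ/∂x = 4*z
∂φ/∂y = 0
∂φ/∂z = 4*x + 1
∇φ at (2, -1, 1) = (4, 0, 9)
∇φ · b = (4)(-4) + (0)(4) + (9)(2) = 2

2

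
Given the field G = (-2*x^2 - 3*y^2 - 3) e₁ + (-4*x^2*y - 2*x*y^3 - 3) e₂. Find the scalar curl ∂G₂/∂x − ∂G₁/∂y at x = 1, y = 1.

-4

∂G₂/∂x = -8*x*y - 2*y^3
∂G₁/∂y = -6*y
Scalar curl = -8*x*y - 2*y^3 + 6*y
At (1, 1): -4.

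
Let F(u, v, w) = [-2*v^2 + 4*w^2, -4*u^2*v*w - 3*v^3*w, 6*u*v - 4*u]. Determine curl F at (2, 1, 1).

(31, 6, -12)

(∇×F)₁ = ∂F₃/∂v − ∂F₂/∂w = 4*u^2*v + 6*u + 3*v^3
(∇×F)₂ = ∂F₁/∂w − ∂F₃/∂u = -6*v + 8*w + 4
(∇×F)₃ = ∂F₂/∂u − ∂F₁/∂v = -8*u*v*w + 4*v
∇×F = (4*u^2*v + 6*u + 3*v^3, -6*v + 8*w + 4, -8*u*v*w + 4*v)
At (2, 1, 1): (31, 6, -12).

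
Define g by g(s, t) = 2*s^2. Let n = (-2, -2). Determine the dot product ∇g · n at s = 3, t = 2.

-24

∂g/∂s = 4*s
∂g/∂t = 0
∇g at (3, 2) = (12, 0)
∇g · n = (12)(-2) + (0)(-2) = -24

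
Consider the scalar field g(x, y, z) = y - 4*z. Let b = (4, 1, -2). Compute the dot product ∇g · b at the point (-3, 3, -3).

9

∂g/∂x = 0
∂g/∂y = 1
∂g/∂z = -4
∇g at (-3, 3, -3) = (0, 1, -4)
∇g · b = (0)(4) + (1)(1) + (-4)(-2) = 9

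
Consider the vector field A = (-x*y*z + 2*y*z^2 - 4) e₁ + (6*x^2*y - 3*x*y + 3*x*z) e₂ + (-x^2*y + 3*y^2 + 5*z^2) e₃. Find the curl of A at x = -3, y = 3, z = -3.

(18, -45, -135)

(∇×A)₁ = ∂A₃/∂y − ∂A₂/∂z = -x^2 - 3*x + 6*y
(∇×A)₂ = ∂A₁/∂z − ∂A₃/∂x = x*y + 4*y*z
(∇×A)₃ = ∂A₂/∂x − ∂A₁/∂y = 12*x*y + x*z - 3*y - 2*z^2 + 3*z
∇×A = (-x^2 - 3*x + 6*y, x*y + 4*y*z, 12*x*y + x*z - 3*y - 2*z^2 + 3*z)
At (-3, 3, -3): (18, -45, -135).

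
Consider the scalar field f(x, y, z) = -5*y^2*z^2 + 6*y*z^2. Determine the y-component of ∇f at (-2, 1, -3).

-36

(∇f)_2 = ∂f/∂y = -10*y*z^2 + 6*z^2
At (-2, 1, -3): -36.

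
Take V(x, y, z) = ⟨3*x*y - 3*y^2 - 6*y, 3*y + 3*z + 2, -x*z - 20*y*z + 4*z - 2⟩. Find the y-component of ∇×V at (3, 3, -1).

(∇×V)_2 = ∂V₁/∂z − ∂V₃/∂x
= 0 − (-z)
= z
At (3, 3, -1): -1.

-1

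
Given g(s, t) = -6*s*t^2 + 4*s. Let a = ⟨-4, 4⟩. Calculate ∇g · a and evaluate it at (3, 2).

∂g/∂s = -6*t^2 + 4
∂g/∂t = -12*s*t
∇g at (3, 2) = (-20, -72)
∇g · a = (-20)(-4) + (-72)(4) = -208

-208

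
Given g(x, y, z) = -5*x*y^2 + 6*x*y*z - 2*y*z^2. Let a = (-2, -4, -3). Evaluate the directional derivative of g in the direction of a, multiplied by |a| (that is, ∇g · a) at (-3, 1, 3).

232

∂g/∂x = -5*y^2 + 6*y*z
∂g/∂y = -10*x*y + 6*x*z - 2*z^2
∂g/∂z = 6*x*y - 4*y*z
∇g at (-3, 1, 3) = (13, -42, -30)
∇g · a = (13)(-2) + (-42)(-4) + (-30)(-3) = 232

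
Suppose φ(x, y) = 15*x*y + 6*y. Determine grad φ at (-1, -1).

∂φ/∂x = 15*y
∂φ/∂y = 15*x + 6
∇φ = (15*y, 15*x + 6)
At (-1, -1): (-15, -9).

(-15, -9)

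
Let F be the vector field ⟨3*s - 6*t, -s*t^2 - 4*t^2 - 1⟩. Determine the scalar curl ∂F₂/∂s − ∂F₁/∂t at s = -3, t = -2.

2

∂F₂/∂s = -t^2
∂F₁/∂t = -6
Scalar curl = -t^2 + 6
At (-3, -2): 2.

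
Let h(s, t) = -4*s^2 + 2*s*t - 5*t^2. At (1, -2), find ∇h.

∂h/∂s = -8*s + 2*t
∂h/∂t = 2*s - 10*t
∇h = (-8*s + 2*t, 2*s - 10*t)
At (1, -2): (-12, 22).

(-12, 22)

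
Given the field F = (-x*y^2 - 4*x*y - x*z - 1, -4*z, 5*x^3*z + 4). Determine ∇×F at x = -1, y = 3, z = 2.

(4, -29, -10)

(∇×F)₁ = ∂F₃/∂y − ∂F₂/∂z = 4
(∇×F)₂ = ∂F₁/∂z − ∂F₃/∂x = -15*x^2*z - x
(∇×F)₃ = ∂F₂/∂x − ∂F₁/∂y = 2*x*y + 4*x
∇×F = (4, -15*x^2*z - x, 2*x*y + 4*x)
At (-1, 3, 2): (4, -29, -10).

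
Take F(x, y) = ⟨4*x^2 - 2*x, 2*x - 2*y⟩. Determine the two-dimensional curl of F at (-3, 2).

∂F₂/∂x = 2
∂F₁/∂y = 0
Scalar curl = 2
At (-3, 2): 2.

2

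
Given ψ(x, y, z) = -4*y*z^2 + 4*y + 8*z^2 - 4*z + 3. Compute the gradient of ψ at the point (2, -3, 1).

(0, 0, 36)

∂ψ/∂x = 0
∂ψ/∂y = -4*z^2 + 4
∂ψ/∂z = -8*y*z + 16*z - 4
∇ψ = (0, -4*z^2 + 4, -8*y*z + 16*z - 4)
At (2, -3, 1): (0, 0, 36).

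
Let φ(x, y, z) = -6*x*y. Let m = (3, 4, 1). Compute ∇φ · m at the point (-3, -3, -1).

126

∂φ/∂x = -6*y
∂φ/∂y = -6*x
∂φ/∂z = 0
∇φ at (-3, -3, -1) = (18, 18, 0)
∇φ · m = (18)(3) + (18)(4) + (0)(1) = 126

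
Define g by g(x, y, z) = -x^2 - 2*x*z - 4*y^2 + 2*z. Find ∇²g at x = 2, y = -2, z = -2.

-10

∂²g/∂x² = -2
∂²g/∂y² = -8
∂²g/∂z² = 0
∇²g = -10
At (2, -2, -2): -10.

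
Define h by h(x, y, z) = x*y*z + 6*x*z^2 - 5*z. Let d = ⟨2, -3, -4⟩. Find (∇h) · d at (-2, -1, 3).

420

∂h/∂x = y*z + 6*z^2
∂h/∂y = x*z
∂h/∂z = x*y + 12*x*z - 5
∇h at (-2, -1, 3) = (51, -6, -75)
∇h · d = (51)(2) + (-6)(-3) + (-75)(-4) = 420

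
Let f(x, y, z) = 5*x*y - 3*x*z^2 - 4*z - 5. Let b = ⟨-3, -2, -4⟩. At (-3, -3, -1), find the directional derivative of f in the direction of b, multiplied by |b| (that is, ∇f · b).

∂f/∂x = 5*y - 3*z^2
∂f/∂y = 5*x
∂f/∂z = -6*x*z - 4
∇f at (-3, -3, -1) = (-18, -15, -22)
∇f · b = (-18)(-3) + (-15)(-2) + (-22)(-4) = 172

172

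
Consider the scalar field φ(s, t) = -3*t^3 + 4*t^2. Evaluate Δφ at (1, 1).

-10

∂²φ/∂s² = 0
∂²φ/∂t² = 2*(-9*t + 4)
∇²φ = -18*t + 8
At (1, 1): -10.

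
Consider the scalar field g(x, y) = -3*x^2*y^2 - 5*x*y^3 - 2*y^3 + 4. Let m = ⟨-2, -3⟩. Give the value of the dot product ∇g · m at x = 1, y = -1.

47

∂g/∂x = -6*x*y^2 - 5*y^3
∂g/∂y = -6*x^2*y - 15*x*y^2 - 6*y^2
∇g at (1, -1) = (-1, -15)
∇g · m = (-1)(-2) + (-15)(-3) = 47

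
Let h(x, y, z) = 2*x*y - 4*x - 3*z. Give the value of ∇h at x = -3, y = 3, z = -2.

(2, -6, -3)

∂h/∂x = 2*y - 4
∂h/∂y = 2*x
∂h/∂z = -3
∇h = (2*y - 4, 2*x, -3)
At (-3, 3, -2): (2, -6, -3).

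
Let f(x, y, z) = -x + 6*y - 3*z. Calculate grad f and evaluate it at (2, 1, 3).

(-1, 6, -3)

∂f/∂x = -1
∂f/∂y = 6
∂f/∂z = -3
∇f = (-1, 6, -3)
At (2, 1, 3): (-1, 6, -3).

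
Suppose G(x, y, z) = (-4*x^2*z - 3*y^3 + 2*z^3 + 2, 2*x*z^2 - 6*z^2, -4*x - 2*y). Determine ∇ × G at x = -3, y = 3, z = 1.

(∇×G)₁ = ∂G₃/∂y − ∂G₂/∂z = -4*x*z + 12*z - 2
(∇×G)₂ = ∂G₁/∂z − ∂G₃/∂x = -4*x^2 + 6*z^2 + 4
(∇×G)₃ = ∂G₂/∂x − ∂G₁/∂y = 9*y^2 + 2*z^2
∇×G = (-4*x*z + 12*z - 2, -4*x^2 + 6*z^2 + 4, 9*y^2 + 2*z^2)
At (-3, 3, 1): (22, -26, 83).

(22, -26, 83)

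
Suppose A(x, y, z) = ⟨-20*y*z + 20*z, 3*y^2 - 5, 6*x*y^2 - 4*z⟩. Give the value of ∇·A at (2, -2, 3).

-16

∂A₁/∂x = 0
∂A₂/∂y = 6*y
∂A₃/∂z = -4
∇·A = 6*y - 4
At (2, -2, 3): -16.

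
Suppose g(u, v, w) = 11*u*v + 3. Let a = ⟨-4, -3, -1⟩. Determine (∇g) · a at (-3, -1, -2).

143

∂g/∂u = 11*v
∂g/∂v = 11*u
∂g/∂w = 0
∇g at (-3, -1, -2) = (-11, -33, 0)
∇g · a = (-11)(-4) + (-33)(-3) + (0)(-1) = 143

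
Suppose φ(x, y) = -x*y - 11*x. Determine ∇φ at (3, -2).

∂φ/∂x = -y - 11
∂φ/∂y = -x
∇φ = (-y - 11, -x)
At (3, -2): (-9, -3).

(-9, -3)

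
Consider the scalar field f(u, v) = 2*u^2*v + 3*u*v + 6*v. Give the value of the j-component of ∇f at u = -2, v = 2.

8

(∇f)_2 = ∂f/∂v = 2*u^2 + 3*u + 6
At (-2, 2): 8.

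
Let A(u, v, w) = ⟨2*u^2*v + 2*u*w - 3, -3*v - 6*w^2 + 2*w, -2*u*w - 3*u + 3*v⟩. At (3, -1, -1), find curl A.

(∇×A)₁ = ∂A₃/∂v − ∂A₂/∂w = 12*w + 1
(∇×A)₂ = ∂A₁/∂w − ∂A₃/∂u = 2*u + 2*w + 3
(∇×A)₃ = ∂A₂/∂u − ∂A₁/∂v = -2*u^2
∇×A = (12*w + 1, 2*u + 2*w + 3, -2*u^2)
At (3, -1, -1): (-11, 7, -18).

(-11, 7, -18)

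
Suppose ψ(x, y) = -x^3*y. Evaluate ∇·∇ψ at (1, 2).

-12

∂²ψ/∂x² = -6*x*y
∂²ψ/∂y² = 0
∇²ψ = -6*x*y
At (1, 2): -12.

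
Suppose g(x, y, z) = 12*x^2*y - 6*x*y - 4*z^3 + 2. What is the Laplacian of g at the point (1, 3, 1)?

48

∂²g/∂x² = 24*y
∂²g/∂y² = 0
∂²g/∂z² = -24*z
∇²g = 24*y - 24*z
At (1, 3, 1): 48.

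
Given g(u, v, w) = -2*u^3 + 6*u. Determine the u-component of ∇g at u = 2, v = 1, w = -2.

-18

(∇g)_1 = ∂g/∂u = -6*u^2 + 6
At (2, 1, -2): -18.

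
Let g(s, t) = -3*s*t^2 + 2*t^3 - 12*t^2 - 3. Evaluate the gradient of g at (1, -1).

(-3, 36)

∂g/∂s = -3*t^2
∂g/∂t = -6*s*t + 6*t^2 - 24*t
∇g = (-3*t^2, -6*s*t + 6*t^2 - 24*t)
At (1, -1): (-3, 36).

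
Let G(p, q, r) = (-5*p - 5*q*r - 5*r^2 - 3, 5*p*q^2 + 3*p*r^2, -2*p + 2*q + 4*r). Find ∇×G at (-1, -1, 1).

(8, -3, 13)

(∇×G)₁ = ∂G₃/∂q − ∂G₂/∂r = -6*p*r + 2
(∇×G)₂ = ∂G₁/∂r − ∂G₃/∂p = -5*q - 10*r + 2
(∇×G)₃ = ∂G₂/∂p − ∂G₁/∂q = 5*q^2 + 3*r^2 + 5*r
∇×G = (-6*p*r + 2, -5*q - 10*r + 2, 5*q^2 + 3*r^2 + 5*r)
At (-1, -1, 1): (8, -3, 13).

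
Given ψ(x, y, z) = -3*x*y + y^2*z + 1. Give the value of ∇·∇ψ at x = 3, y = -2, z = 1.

2

∂²ψ/∂x² = 0
∂²ψ/∂y² = 2*z
∂²ψ/∂z² = 0
∇²ψ = 2*z
At (3, -2, 1): 2.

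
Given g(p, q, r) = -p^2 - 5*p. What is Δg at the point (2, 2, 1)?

-2

∂²g/∂p² = -2
∂²g/∂q² = 0
∂²g/∂r² = 0
∇²g = -2
At (2, 2, 1): -2.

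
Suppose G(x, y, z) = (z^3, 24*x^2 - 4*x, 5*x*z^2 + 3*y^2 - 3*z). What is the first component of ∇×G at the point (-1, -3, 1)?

(∇×G)_1 = ∂G₃/∂y − ∂G₂/∂z
= 6*y − (0)
= 6*y
At (-1, -3, 1): -18.

-18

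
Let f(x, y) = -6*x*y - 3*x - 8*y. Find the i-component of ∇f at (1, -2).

9

(∇f)_1 = ∂f/∂x = -6*y - 3
At (1, -2): 9.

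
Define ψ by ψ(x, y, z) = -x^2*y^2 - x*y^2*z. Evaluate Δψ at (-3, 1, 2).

-8

∂²ψ/∂x² = -2*y^2
∂²ψ/∂y² = -2*x*(x + z)
∂²ψ/∂z² = 0
∇²ψ = -2*x^2 - 2*x*z - 2*y^2
At (-3, 1, 2): -8.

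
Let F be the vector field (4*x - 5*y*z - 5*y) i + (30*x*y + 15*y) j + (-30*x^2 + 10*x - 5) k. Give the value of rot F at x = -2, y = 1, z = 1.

(∇×F)₁ = ∂F₃/∂y − ∂F₂/∂z = 0
(∇×F)₂ = ∂F₁/∂z − ∂F₃/∂x = 60*x - 5*y - 10
(∇×F)₃ = ∂F₂/∂x − ∂F₁/∂y = 30*y + 5*z + 5
∇×F = (0, 60*x - 5*y - 10, 30*y + 5*z + 5)
At (-2, 1, 1): (0, -135, 40).

(0, -135, 40)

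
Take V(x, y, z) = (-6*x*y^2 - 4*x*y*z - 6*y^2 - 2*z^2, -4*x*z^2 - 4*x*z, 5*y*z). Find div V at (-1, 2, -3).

10

∂V₁/∂x = -6*y^2 - 4*y*z
∂V₂/∂y = 0
∂V₃/∂z = 5*y
∇·V = -6*y^2 - 4*y*z + 5*y
At (-1, 2, -3): 10.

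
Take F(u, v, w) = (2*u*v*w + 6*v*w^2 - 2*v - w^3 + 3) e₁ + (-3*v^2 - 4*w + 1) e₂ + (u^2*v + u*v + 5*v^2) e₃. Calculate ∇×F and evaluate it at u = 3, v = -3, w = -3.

(-14, 84, -34)

(∇×F)₁ = ∂F₃/∂v − ∂F₂/∂w = u^2 + u + 10*v + 4
(∇×F)₂ = ∂F₁/∂w − ∂F₃/∂u = 12*v*w - v - 3*w^2
(∇×F)₃ = ∂F₂/∂u − ∂F₁/∂v = -2*u*w - 6*w^2 + 2
∇×F = (u^2 + u + 10*v + 4, 12*v*w - v - 3*w^2, -2*u*w - 6*w^2 + 2)
At (3, -3, -3): (-14, 84, -34).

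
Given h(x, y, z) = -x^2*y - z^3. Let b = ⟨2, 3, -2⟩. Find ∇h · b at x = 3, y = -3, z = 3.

∂h/∂x = -2*x*y
∂h/∂y = -x^2
∂h/∂z = -3*z^2
∇h at (3, -3, 3) = (18, -9, -27)
∇h · b = (18)(2) + (-9)(3) + (-27)(-2) = 63

63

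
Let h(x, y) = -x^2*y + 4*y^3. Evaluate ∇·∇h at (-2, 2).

44

∂²h/∂x² = -2*y
∂²h/∂y² = 24*y
∇²h = 22*y
At (-2, 2): 44.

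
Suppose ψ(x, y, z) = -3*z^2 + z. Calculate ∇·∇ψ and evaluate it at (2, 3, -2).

-6

∂²ψ/∂x² = 0
∂²ψ/∂y² = 0
∂²ψ/∂z² = -6
∇²ψ = -6
At (2, 3, -2): -6.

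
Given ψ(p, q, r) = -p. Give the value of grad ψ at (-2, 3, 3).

∂ψ/∂p = -1
∂ψ/∂q = 0
∂ψ/∂r = 0
∇ψ = (-1, 0, 0)
At (-2, 3, 3): (-1, 0, 0).

(-1, 0, 0)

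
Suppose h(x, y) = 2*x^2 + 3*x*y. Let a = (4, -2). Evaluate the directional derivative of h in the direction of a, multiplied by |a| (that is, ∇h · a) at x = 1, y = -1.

-2

∂h/∂x = 4*x + 3*y
∂h/∂y = 3*x
∇h at (1, -1) = (1, 3)
∇h · a = (1)(4) + (3)(-2) = -2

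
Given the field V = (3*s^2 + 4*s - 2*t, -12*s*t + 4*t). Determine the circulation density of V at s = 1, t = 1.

∂V₂/∂s = -12*t
∂V₁/∂t = -2
Scalar curl = -12*t + 2
At (1, 1): -10.

-10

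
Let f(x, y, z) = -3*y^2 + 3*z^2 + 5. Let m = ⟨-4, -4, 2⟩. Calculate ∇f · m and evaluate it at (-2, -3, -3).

∂f/∂x = 0
∂f/∂y = -6*y
∂f/∂z = 6*z
∇f at (-2, -3, -3) = (0, 18, -18)
∇f · m = (0)(-4) + (18)(-4) + (-18)(2) = -108

-108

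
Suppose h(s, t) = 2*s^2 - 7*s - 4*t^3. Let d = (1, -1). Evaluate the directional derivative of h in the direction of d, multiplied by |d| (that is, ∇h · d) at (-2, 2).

∂h/∂s = 4*s - 7
∂h/∂t = -12*t^2
∇h at (-2, 2) = (-15, -48)
∇h · d = (-15)(1) + (-48)(-1) = 33

33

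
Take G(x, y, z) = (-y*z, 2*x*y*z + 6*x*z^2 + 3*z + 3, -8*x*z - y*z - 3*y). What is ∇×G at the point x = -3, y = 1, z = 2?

(∇×G)₁ = ∂G₃/∂y − ∂G₂/∂z = -2*x*y - 12*x*z - z - 6
(∇×G)₂ = ∂G₁/∂z − ∂G₃/∂x = -y + 8*z
(∇×G)₃ = ∂G₂/∂x − ∂G₁/∂y = 2*y*z + 6*z^2 + z
∇×G = (-2*x*y - 12*x*z - z - 6, -y + 8*z, 2*y*z + 6*z^2 + z)
At (-3, 1, 2): (70, 15, 30).

(70, 15, 30)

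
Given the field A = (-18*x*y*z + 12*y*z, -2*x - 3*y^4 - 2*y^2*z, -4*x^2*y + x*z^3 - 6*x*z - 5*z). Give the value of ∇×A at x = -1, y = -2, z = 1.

(4, -39, -32)

(∇×A)₁ = ∂A₃/∂y − ∂A₂/∂z = -4*x^2 + 2*y^2
(∇×A)₂ = ∂A₁/∂z − ∂A₃/∂x = -10*x*y + 12*y - z^3 + 6*z
(∇×A)₃ = ∂A₂/∂x − ∂A₁/∂y = 18*x*z - 12*z - 2
∇×A = (-4*x^2 + 2*y^2, -10*x*y + 12*y - z^3 + 6*z, 18*x*z - 12*z - 2)
At (-1, -2, 1): (4, -39, -32).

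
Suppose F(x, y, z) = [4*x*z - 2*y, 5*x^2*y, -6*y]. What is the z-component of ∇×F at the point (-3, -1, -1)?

32

(∇×F)_3 = ∂F₂/∂x − ∂F₁/∂y
= 10*x*y − (-2)
= 10*x*y + 2
At (-3, -1, -1): 32.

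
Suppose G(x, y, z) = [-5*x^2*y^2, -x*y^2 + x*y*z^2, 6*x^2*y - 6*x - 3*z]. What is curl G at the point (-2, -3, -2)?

(∇×G)₁ = ∂G₃/∂y − ∂G₂/∂z = 6*x^2 - 2*x*y*z
(∇×G)₂ = ∂G₁/∂z − ∂G₃/∂x = -12*x*y + 6
(∇×G)₃ = ∂G₂/∂x − ∂G₁/∂y = 10*x^2*y - y^2 + y*z^2
∇×G = (6*x^2 - 2*x*y*z, -12*x*y + 6, 10*x^2*y - y^2 + y*z^2)
At (-2, -3, -2): (48, -66, -141).

(48, -66, -141)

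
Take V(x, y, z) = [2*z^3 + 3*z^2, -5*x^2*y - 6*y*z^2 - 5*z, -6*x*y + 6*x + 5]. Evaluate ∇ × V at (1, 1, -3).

(-37, 36, -10)

(∇×V)₁ = ∂V₃/∂y − ∂V₂/∂z = -6*x + 12*y*z + 5
(∇×V)₂ = ∂V₁/∂z − ∂V₃/∂x = 6*y + 6*z^2 + 6*z - 6
(∇×V)₃ = ∂V₂/∂x − ∂V₁/∂y = -10*x*y
∇×V = (-6*x + 12*y*z + 5, 6*y + 6*z^2 + 6*z - 6, -10*x*y)
At (1, 1, -3): (-37, 36, -10).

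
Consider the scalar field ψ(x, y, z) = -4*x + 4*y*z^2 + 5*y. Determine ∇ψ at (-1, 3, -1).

∂ψ/∂x = -4
∂ψ/∂y = 4*z^2 + 5
∂ψ/∂z = 8*y*z
∇ψ = (-4, 4*z^2 + 5, 8*y*z)
At (-1, 3, -1): (-4, 9, -24).

(-4, 9, -24)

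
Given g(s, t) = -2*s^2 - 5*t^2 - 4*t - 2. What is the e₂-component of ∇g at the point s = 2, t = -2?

16

(∇g)_2 = ∂g/∂t = -10*t - 4
At (2, -2): 16.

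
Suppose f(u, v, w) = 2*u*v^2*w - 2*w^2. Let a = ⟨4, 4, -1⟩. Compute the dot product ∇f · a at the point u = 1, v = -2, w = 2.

∂f/∂u = 2*v^2*w
∂f/∂v = 4*u*v*w
∂f/∂w = 2*u*v^2 - 4*w
∇f at (1, -2, 2) = (16, -16, 0)
∇f · a = (16)(4) + (-16)(4) + (0)(-1) = 0

0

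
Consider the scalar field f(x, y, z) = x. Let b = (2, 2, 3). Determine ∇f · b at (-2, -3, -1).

∂f/∂x = 1
∂f/∂y = 0
∂f/∂z = 0
∇f at (-2, -3, -1) = (1, 0, 0)
∇f · b = (1)(2) + (0)(2) + (0)(3) = 2

2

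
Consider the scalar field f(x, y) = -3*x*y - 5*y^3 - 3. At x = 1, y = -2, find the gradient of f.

∂f/∂x = -3*y
∂f/∂y = -3*x - 15*y^2
∇f = (-3*y, -3*x - 15*y^2)
At (1, -2): (6, -63).

(6, -63)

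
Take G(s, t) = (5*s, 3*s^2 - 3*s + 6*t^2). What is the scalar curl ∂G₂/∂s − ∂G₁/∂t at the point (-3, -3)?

∂G₂/∂s = 6*s - 3
∂G₁/∂t = 0
Scalar curl = 6*s - 3
At (-3, -3): -21.

-21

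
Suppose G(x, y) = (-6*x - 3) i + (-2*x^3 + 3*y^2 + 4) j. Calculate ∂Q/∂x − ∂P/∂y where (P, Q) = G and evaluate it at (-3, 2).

∂G₂/∂x = -6*x^2
∂G₁/∂y = 0
Scalar curl = -6*x^2
At (-3, 2): -54.

-54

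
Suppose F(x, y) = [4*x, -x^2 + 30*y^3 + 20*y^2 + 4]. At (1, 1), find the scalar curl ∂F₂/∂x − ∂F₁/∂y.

-2

∂F₂/∂x = -2*x
∂F₁/∂y = 0
Scalar curl = -2*x
At (1, 1): -2.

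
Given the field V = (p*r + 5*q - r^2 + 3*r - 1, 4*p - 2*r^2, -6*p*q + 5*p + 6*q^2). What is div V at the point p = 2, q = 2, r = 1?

∂V₁/∂p = r
∂V₂/∂q = 0
∂V₃/∂r = 0
∇·V = r
At (2, 2, 1): 1.

1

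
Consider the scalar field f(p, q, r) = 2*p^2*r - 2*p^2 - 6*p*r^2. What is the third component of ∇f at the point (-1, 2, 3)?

(∇f)_3 = ∂f/∂r = 2*p^2 - 12*p*r
At (-1, 2, 3): 38.

38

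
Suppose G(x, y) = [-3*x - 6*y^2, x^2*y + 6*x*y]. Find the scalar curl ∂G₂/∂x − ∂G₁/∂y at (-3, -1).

-12

∂G₂/∂x = 2*x*y + 6*y
∂G₁/∂y = -12*y
Scalar curl = 2*x*y + 18*y
At (-3, -1): -12.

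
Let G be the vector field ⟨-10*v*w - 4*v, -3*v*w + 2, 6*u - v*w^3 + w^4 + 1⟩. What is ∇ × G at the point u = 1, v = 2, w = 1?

(5, -26, 14)

(∇×G)₁ = ∂G₃/∂v − ∂G₂/∂w = 3*v - w^3
(∇×G)₂ = ∂G₁/∂w − ∂G₃/∂u = -10*v - 6
(∇×G)₃ = ∂G₂/∂u − ∂G₁/∂v = 10*w + 4
∇×G = (3*v - w^3, -10*v - 6, 10*w + 4)
At (1, 2, 1): (5, -26, 14).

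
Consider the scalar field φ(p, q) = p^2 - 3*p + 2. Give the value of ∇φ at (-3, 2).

(-9, 0)

∂φ/∂p = 2*p - 3
∂φ/∂q = 0
∇φ = (2*p - 3, 0)
At (-3, 2): (-9, 0).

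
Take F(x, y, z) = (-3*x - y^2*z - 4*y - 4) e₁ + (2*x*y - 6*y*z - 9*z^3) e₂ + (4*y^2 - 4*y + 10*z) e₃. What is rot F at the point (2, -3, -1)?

(-19, -9, 4)

(∇×F)₁ = ∂F₃/∂y − ∂F₂/∂z = 14*y + 27*z^2 - 4
(∇×F)₂ = ∂F₁/∂z − ∂F₃/∂x = -y^2
(∇×F)₃ = ∂F₂/∂x − ∂F₁/∂y = 2*y*z + 2*y + 4
∇×F = (14*y + 27*z^2 - 4, -y^2, 2*y*z + 2*y + 4)
At (2, -3, -1): (-19, -9, 4).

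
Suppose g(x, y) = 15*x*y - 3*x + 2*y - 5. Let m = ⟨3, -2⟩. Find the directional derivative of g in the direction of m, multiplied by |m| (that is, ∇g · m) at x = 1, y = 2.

∂g/∂x = 15*y - 3
∂g/∂y = 15*x + 2
∇g at (1, 2) = (27, 17)
∇g · m = (27)(3) + (17)(-2) = 47

47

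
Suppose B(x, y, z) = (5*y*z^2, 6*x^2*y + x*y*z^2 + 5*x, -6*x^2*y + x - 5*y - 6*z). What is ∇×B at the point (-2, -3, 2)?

(∇×B)₁ = ∂B₃/∂y − ∂B₂/∂z = -6*x^2 - 2*x*y*z - 5
(∇×B)₂ = ∂B₁/∂z − ∂B₃/∂x = 12*x*y + 10*y*z - 1
(∇×B)₃ = ∂B₂/∂x − ∂B₁/∂y = 12*x*y + y*z^2 - 5*z^2 + 5
∇×B = (-6*x^2 - 2*x*y*z - 5, 12*x*y + 10*y*z - 1, 12*x*y + y*z^2 - 5*z^2 + 5)
At (-2, -3, 2): (-53, 11, 45).

(-53, 11, 45)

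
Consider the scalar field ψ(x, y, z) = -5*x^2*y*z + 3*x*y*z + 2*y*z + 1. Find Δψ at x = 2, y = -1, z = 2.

∂²ψ/∂x² = -10*y*z
∂²ψ/∂y² = 0
∂²ψ/∂z² = 0
∇²ψ = -10*y*z
At (2, -1, 2): 20.

20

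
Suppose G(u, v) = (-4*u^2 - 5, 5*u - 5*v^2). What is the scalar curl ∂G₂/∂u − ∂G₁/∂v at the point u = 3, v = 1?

∂G₂/∂u = 5
∂G₁/∂v = 0
Scalar curl = 5
At (3, 1): 5.

5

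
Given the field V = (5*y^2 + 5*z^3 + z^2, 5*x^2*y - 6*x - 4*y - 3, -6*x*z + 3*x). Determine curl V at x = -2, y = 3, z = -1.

(∇×V)₁ = ∂V₃/∂y − ∂V₂/∂z = 0
(∇×V)₂ = ∂V₁/∂z − ∂V₃/∂x = 15*z^2 + 8*z - 3
(∇×V)₃ = ∂V₂/∂x − ∂V₁/∂y = 10*x*y - 10*y - 6
∇×V = (0, 15*z^2 + 8*z - 3, 10*x*y - 10*y - 6)
At (-2, 3, -1): (0, 4, -96).

(0, 4, -96)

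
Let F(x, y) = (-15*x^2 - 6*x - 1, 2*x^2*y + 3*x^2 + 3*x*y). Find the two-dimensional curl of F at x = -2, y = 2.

∂F₂/∂x = 4*x*y + 6*x + 3*y
∂F₁/∂y = 0
Scalar curl = 4*x*y + 6*x + 3*y
At (-2, 2): -22.

-22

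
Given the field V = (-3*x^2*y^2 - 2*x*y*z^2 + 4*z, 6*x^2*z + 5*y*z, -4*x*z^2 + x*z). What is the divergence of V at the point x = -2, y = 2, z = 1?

63

∂V₁/∂x = -6*x*y^2 - 2*y*z^2
∂V₂/∂y = 5*z
∂V₃/∂z = -8*x*z + x
∇·V = -6*x*y^2 - 8*x*z + x - 2*y*z^2 + 5*z
At (-2, 2, 1): 63.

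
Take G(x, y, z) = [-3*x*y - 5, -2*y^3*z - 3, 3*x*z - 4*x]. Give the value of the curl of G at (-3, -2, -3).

(∇×G)₁ = ∂G₃/∂y − ∂G₂/∂z = 2*y^3
(∇×G)₂ = ∂G₁/∂z − ∂G₃/∂x = -3*z + 4
(∇×G)₃ = ∂G₂/∂x − ∂G₁/∂y = 3*x
∇×G = (2*y^3, -3*z + 4, 3*x)
At (-3, -2, -3): (-16, 13, -9).

(-16, 13, -9)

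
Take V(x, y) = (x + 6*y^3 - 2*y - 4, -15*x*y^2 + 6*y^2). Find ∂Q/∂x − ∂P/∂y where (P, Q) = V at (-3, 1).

∂V₂/∂x = -15*y^2
∂V₁/∂y = 18*y^2 - 2
Scalar curl = -33*y^2 + 2
At (-3, 1): -31.

-31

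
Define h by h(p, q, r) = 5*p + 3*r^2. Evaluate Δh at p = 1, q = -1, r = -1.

∂²h/∂p² = 0
∂²h/∂q² = 0
∂²h/∂r² = 6
∇²h = 6
At (1, -1, -1): 6.

6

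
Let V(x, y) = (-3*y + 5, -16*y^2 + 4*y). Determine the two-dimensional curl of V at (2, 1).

∂V₂/∂x = 0
∂V₁/∂y = -3
Scalar curl = 3
At (2, 1): 3.

3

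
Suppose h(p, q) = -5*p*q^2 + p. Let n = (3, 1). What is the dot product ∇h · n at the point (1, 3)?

-162

∂h/∂p = -5*q^2 + 1
∂h/∂q = -10*p*q
∇h at (1, 3) = (-44, -30)
∇h · n = (-44)(3) + (-30)(1) = -162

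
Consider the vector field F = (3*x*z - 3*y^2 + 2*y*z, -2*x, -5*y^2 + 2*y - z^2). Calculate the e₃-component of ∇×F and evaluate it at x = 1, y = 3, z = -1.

18

(∇×F)_3 = ∂F₂/∂x − ∂F₁/∂y
= -2 − (-6*y + 2*z)
= 6*y - 2*z - 2
At (1, 3, -1): 18.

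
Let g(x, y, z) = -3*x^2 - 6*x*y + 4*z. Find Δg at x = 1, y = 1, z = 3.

-6

∂²g/∂x² = -6
∂²g/∂y² = 0
∂²g/∂z² = 0
∇²g = -6
At (1, 1, 3): -6.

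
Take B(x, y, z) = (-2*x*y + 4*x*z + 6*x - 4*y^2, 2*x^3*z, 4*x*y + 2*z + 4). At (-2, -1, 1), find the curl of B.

(∇×B)₁ = ∂B₃/∂y − ∂B₂/∂z = -2*x^3 + 4*x
(∇×B)₂ = ∂B₁/∂z − ∂B₃/∂x = 4*x - 4*y
(∇×B)₃ = ∂B₂/∂x − ∂B₁/∂y = 6*x^2*z + 2*x + 8*y
∇×B = (-2*x^3 + 4*x, 4*x - 4*y, 6*x^2*z + 2*x + 8*y)
At (-2, -1, 1): (8, -4, 12).

(8, -4, 12)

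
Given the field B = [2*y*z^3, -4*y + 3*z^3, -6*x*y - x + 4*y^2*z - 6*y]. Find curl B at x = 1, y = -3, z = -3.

(-21, -179, 54)

(∇×B)₁ = ∂B₃/∂y − ∂B₂/∂z = -6*x + 8*y*z - 9*z^2 - 6
(∇×B)₂ = ∂B₁/∂z − ∂B₃/∂x = 6*y*z^2 + 6*y + 1
(∇×B)₃ = ∂B₂/∂x − ∂B₁/∂y = -2*z^3
∇×B = (-6*x + 8*y*z - 9*z^2 - 6, 6*y*z^2 + 6*y + 1, -2*z^3)
At (1, -3, -3): (-21, -179, 54).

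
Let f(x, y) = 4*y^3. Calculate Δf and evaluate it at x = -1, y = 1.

24

∂²f/∂x² = 0
∂²f/∂y² = 24*y
∇²f = 24*y
At (-1, 1): 24.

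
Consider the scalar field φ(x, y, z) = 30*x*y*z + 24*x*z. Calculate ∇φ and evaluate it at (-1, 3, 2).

(228, -60, -114)

∂φ/∂x = 30*y*z + 24*z
∂φ/∂y = 30*x*z
∂φ/∂z = 30*x*y + 24*x
∇φ = (30*y*z + 24*z, 30*x*z, 30*x*y + 24*x)
At (-1, 3, 2): (228, -60, -114).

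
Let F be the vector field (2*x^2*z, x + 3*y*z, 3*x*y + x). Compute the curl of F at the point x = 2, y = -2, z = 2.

(∇×F)₁ = ∂F₃/∂y − ∂F₂/∂z = 3*x - 3*y
(∇×F)₂ = ∂F₁/∂z − ∂F₃/∂x = 2*x^2 - 3*y - 1
(∇×F)₃ = ∂F₂/∂x − ∂F₁/∂y = 1
∇×F = (3*x - 3*y, 2*x^2 - 3*y - 1, 1)
At (2, -2, 2): (12, 13, 1).

(12, 13, 1)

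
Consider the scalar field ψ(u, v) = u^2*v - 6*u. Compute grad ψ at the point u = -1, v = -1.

(-4, 1)

∂ψ/∂u = 2*u*v - 6
∂ψ/∂v = u^2
∇ψ = (2*u*v - 6, u^2)
At (-1, -1): (-4, 1).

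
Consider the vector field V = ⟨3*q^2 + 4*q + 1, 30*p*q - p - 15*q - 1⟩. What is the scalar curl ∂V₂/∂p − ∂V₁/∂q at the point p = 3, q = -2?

-53

∂V₂/∂p = 30*q - 1
∂V₁/∂q = 6*q + 4
Scalar curl = 24*q - 5
At (3, -2): -53.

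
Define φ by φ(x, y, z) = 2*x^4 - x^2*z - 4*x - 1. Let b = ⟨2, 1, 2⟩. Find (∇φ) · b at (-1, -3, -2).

∂φ/∂x = 8*x^3 - 2*x*z - 4
∂φ/∂y = 0
∂φ/∂z = -x^2
∇φ at (-1, -3, -2) = (-16, 0, -1)
∇φ · b = (-16)(2) + (0)(1) + (-1)(2) = -34

-34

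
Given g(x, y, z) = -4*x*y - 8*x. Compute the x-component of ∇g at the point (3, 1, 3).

(∇g)_1 = ∂g/∂x = -4*y - 8
At (3, 1, 3): -12.

-12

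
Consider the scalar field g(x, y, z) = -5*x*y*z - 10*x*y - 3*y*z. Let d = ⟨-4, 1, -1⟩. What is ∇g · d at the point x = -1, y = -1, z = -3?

∂g/∂x = -5*y*z - 10*y
∂g/∂y = -5*x*z - 10*x - 3*z
∂g/∂z = -5*x*y - 3*y
∇g at (-1, -1, -3) = (-5, 4, -2)
∇g · d = (-5)(-4) + (4)(1) + (-2)(-1) = 26

26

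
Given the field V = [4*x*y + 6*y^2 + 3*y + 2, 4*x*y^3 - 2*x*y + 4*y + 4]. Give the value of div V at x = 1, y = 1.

∂V₁/∂x = 4*y
∂V₂/∂y = 12*x*y^2 - 2*x + 4
∇·V = 12*x*y^2 - 2*x + 4*y + 4
At (1, 1): 18.

18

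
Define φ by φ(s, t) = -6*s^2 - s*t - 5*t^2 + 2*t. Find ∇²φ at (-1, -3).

∂²φ/∂s² = -12
∂²φ/∂t² = -10
∇²φ = -22
At (-1, -3): -22.

-22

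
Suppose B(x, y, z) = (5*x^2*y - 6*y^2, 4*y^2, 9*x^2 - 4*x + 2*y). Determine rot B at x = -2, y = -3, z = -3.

(∇×B)₁ = ∂B₃/∂y − ∂B₂/∂z = 2
(∇×B)₂ = ∂B₁/∂z − ∂B₃/∂x = -18*x + 4
(∇×B)₃ = ∂B₂/∂x − ∂B₁/∂y = -5*x^2 + 12*y
∇×B = (2, -18*x + 4, -5*x^2 + 12*y)
At (-2, -3, -3): (2, 40, -56).

(2, 40, -56)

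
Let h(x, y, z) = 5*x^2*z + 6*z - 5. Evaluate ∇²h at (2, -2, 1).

10

∂²h/∂x² = 10*z
∂²h/∂y² = 0
∂²h/∂z² = 0
∇²h = 10*z
At (2, -2, 1): 10.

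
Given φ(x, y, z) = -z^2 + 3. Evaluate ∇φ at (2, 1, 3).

(0, 0, -6)

∂φ/∂x = 0
∂φ/∂y = 0
∂φ/∂z = -2*z
∇φ = (0, 0, -2*z)
At (2, 1, 3): (0, 0, -6).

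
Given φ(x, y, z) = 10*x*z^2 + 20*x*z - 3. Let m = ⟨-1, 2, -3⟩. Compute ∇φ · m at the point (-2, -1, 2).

280

∂φ/∂x = 10*z^2 + 20*z
∂φ/∂y = 0
∂φ/∂z = 20*x*z + 20*x
∇φ at (-2, -1, 2) = (80, 0, -120)
∇φ · m = (80)(-1) + (0)(2) + (-120)(-3) = 280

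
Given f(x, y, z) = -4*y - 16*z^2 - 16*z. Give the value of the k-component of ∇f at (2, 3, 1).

(∇f)_3 = ∂f/∂z = -32*z - 16
At (2, 3, 1): -48.

-48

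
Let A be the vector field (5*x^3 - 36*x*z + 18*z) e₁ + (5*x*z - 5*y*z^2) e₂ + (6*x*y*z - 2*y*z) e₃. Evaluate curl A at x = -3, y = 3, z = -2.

(∇×A)₁ = ∂A₃/∂y − ∂A₂/∂z = 6*x*z - 5*x + 10*y*z - 2*z
(∇×A)₂ = ∂A₁/∂z − ∂A₃/∂x = -36*x - 6*y*z + 18
(∇×A)₃ = ∂A₂/∂x − ∂A₁/∂y = 5*z
∇×A = (6*x*z - 5*x + 10*y*z - 2*z, -36*x - 6*y*z + 18, 5*z)
At (-3, 3, -2): (-5, 162, -10).

(-5, 162, -10)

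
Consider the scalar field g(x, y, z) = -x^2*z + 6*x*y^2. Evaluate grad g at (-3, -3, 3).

(72, 108, -9)

∂g/∂x = -2*x*z + 6*y^2
∂g/∂y = 12*x*y
∂g/∂z = -x^2
∇g = (-2*x*z + 6*y^2, 12*x*y, -x^2)
At (-3, -3, 3): (72, 108, -9).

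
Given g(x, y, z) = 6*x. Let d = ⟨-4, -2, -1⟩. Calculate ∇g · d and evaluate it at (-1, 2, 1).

-24

∂g/∂x = 6
∂g/∂y = 0
∂g/∂z = 0
∇g at (-1, 2, 1) = (6, 0, 0)
∇g · d = (6)(-4) + (0)(-2) + (0)(-1) = -24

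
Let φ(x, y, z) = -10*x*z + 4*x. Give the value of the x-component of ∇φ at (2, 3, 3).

(∇φ)_1 = ∂φ/∂x = -10*z + 4
At (2, 3, 3): -26.

-26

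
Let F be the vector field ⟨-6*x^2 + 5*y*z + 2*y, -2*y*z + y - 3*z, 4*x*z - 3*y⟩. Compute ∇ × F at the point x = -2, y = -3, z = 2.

(∇×F)₁ = ∂F₃/∂y − ∂F₂/∂z = 2*y
(∇×F)₂ = ∂F₁/∂z − ∂F₃/∂x = 5*y - 4*z
(∇×F)₃ = ∂F₂/∂x − ∂F₁/∂y = -5*z - 2
∇×F = (2*y, 5*y - 4*z, -5*z - 2)
At (-2, -3, 2): (-6, -23, -12).

(-6, -23, -12)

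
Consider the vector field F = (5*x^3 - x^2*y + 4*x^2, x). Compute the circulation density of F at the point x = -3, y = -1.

∂F₂/∂x = 1
∂F₁/∂y = -x^2
Scalar curl = x^2 + 1
At (-3, -1): 10.

10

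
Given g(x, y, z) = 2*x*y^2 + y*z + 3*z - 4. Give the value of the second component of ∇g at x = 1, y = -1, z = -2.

(∇g)_2 = ∂g/∂y = 4*x*y + z
At (1, -1, -2): -6.

-6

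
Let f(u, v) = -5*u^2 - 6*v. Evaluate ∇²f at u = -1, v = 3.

∂²f/∂u² = -10
∂²f/∂v² = 0
∇²f = -10
At (-1, 3): -10.

-10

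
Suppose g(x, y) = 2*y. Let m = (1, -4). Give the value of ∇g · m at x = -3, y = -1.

-8

∂g/∂x = 0
∂g/∂y = 2
∇g at (-3, -1) = (0, 2)
∇g · m = (0)(1) + (2)(-4) = -8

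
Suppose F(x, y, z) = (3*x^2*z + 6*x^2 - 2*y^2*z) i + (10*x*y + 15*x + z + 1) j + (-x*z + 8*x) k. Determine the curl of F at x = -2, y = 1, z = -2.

(-1, 0, 17)

(∇×F)₁ = ∂F₃/∂y − ∂F₂/∂z = -1
(∇×F)₂ = ∂F₁/∂z − ∂F₃/∂x = 3*x^2 - 2*y^2 + z - 8
(∇×F)₃ = ∂F₂/∂x − ∂F₁/∂y = 4*y*z + 10*y + 15
∇×F = (-1, 3*x^2 - 2*y^2 + z - 8, 4*y*z + 10*y + 15)
At (-2, 1, -2): (-1, 0, 17).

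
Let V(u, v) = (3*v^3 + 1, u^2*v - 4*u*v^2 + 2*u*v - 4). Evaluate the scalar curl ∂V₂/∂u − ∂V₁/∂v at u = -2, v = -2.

-48

∂V₂/∂u = 2*u*v - 4*v^2 + 2*v
∂V₁/∂v = 9*v^2
Scalar curl = 2*u*v - 13*v^2 + 2*v
At (-2, -2): -48.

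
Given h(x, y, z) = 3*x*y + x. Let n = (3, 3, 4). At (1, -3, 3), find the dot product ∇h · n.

-15

∂h/∂x = 3*y + 1
∂h/∂y = 3*x
∂h/∂z = 0
∇h at (1, -3, 3) = (-8, 3, 0)
∇h · n = (-8)(3) + (3)(3) + (0)(4) = -15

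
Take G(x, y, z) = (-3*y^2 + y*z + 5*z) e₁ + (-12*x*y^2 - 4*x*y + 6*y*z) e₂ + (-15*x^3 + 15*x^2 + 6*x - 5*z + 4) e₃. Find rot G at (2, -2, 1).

(12, 117, -53)

(∇×G)₁ = ∂G₃/∂y − ∂G₂/∂z = -6*y
(∇×G)₂ = ∂G₁/∂z − ∂G₃/∂x = 45*x^2 - 30*x + y - 1
(∇×G)₃ = ∂G₂/∂x − ∂G₁/∂y = -12*y^2 + 2*y - z
∇×G = (-6*y, 45*x^2 - 30*x + y - 1, -12*y^2 + 2*y - z)
At (2, -2, 1): (12, 117, -53).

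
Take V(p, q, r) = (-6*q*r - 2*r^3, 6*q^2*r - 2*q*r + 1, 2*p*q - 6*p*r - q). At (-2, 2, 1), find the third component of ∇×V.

6

(∇×V)_3 = ∂V₂/∂p − ∂V₁/∂q
= 0 − (-6*r)
= 6*r
At (-2, 2, 1): 6.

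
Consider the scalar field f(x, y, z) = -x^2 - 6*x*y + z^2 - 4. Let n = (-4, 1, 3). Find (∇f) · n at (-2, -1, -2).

-40

∂f/∂x = -2*x - 6*y
∂f/∂y = -6*x
∂f/∂z = 2*z
∇f at (-2, -1, -2) = (10, 12, -4)
∇f · n = (10)(-4) + (12)(1) + (-4)(3) = -40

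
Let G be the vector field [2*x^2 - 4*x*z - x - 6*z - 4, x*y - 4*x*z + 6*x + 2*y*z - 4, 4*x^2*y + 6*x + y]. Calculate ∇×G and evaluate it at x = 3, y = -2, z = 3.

(53, 24, -8)

(∇×G)₁ = ∂G₃/∂y − ∂G₂/∂z = 4*x^2 + 4*x - 2*y + 1
(∇×G)₂ = ∂G₁/∂z − ∂G₃/∂x = -8*x*y - 4*x - 12
(∇×G)₃ = ∂G₂/∂x − ∂G₁/∂y = y - 4*z + 6
∇×G = (4*x^2 + 4*x - 2*y + 1, -8*x*y - 4*x - 12, y - 4*z + 6)
At (3, -2, 3): (53, 24, -8).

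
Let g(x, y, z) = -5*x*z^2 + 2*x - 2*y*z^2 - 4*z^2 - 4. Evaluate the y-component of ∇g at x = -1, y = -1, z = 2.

-8

(∇g)_2 = ∂g/∂y = -2*z^2
At (-1, -1, 2): -8.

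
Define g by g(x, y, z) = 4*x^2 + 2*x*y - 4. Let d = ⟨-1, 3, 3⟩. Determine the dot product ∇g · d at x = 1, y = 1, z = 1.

-4

∂g/∂x = 8*x + 2*y
∂g/∂y = 2*x
∂g/∂z = 0
∇g at (1, 1, 1) = (10, 2, 0)
∇g · d = (10)(-1) + (2)(3) + (0)(3) = -4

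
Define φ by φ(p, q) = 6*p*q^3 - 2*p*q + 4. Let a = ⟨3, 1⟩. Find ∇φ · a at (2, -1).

20

∂φ/∂p = 6*q^3 - 2*q
∂φ/∂q = 18*p*q^2 - 2*p
∇φ at (2, -1) = (-4, 32)
∇φ · a = (-4)(3) + (32)(1) = 20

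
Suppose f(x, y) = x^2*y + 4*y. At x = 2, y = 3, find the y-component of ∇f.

(∇f)_2 = ∂f/∂y = x^2 + 4
At (2, 3): 8.

8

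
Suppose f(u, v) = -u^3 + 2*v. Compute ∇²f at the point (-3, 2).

∂²f/∂u² = -6*u
∂²f/∂v² = 0
∇²f = -6*u
At (-3, 2): 18.

18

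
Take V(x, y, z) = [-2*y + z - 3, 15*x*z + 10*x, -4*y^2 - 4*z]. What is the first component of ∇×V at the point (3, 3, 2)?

(∇×V)_1 = ∂V₃/∂y − ∂V₂/∂z
= -8*y − (15*x)
= -15*x - 8*y
At (3, 3, 2): -69.

-69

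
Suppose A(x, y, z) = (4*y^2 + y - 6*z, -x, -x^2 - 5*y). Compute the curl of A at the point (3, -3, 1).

(-5, 0, 22)

(∇×A)₁ = ∂A₃/∂y − ∂A₂/∂z = -5
(∇×A)₂ = ∂A₁/∂z − ∂A₃/∂x = 2*x - 6
(∇×A)₃ = ∂A₂/∂x − ∂A₁/∂y = -8*y - 2
∇×A = (-5, 2*x - 6, -8*y - 2)
At (3, -3, 1): (-5, 0, 22).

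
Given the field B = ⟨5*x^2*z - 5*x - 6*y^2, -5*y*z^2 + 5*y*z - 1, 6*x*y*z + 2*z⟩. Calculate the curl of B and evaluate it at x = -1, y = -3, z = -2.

(87, -31, -36)

(∇×B)₁ = ∂B₃/∂y − ∂B₂/∂z = 6*x*z + 10*y*z - 5*y
(∇×B)₂ = ∂B₁/∂z − ∂B₃/∂x = 5*x^2 - 6*y*z
(∇×B)₃ = ∂B₂/∂x − ∂B₁/∂y = 12*y
∇×B = (6*x*z + 10*y*z - 5*y, 5*x^2 - 6*y*z, 12*y)
At (-1, -3, -2): (87, -31, -36).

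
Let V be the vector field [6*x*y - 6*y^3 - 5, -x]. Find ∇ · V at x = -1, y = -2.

∂V₁/∂x = 6*y
∂V₂/∂y = 0
∇·V = 6*y
At (-1, -2): -12.

-12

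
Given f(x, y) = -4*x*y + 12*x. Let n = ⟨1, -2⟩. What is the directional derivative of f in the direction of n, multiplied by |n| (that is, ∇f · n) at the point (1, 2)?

12

∂f/∂x = -4*y + 12
∂f/∂y = -4*x
∇f at (1, 2) = (4, -4)
∇f · n = (4)(1) + (-4)(-2) = 12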